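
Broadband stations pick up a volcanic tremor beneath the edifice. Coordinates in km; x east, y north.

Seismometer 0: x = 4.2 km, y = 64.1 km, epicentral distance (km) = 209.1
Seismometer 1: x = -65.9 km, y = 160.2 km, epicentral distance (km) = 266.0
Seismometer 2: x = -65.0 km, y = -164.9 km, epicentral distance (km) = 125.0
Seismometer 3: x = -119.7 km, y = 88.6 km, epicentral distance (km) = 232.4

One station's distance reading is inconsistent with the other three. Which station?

Seismometer 0

Solve using three stations at a time. Using Seismometer 1, Seismometer 2, Seismometer 3 (subtract circle equations pairwise → linear system) gives (x, y) ≈ (32.7, -86.9).
Distances from that point to each station vs reported:
  Seismometer 0: calculated 153.6 vs reported 209.1 → residual 55.5 km
  Seismometer 1: calculated 266.0 vs reported 266.0 → residual 0.0 km
  Seismometer 2: calculated 125.1 vs reported 125.0 → residual 0.1 km
  Seismometer 3: calculated 232.4 vs reported 232.4 → residual 0.0 km
Seismometer 1, Seismometer 2, Seismometer 3 are mutually consistent (residuals ≈ 0); Seismometer 0 is off by 55.5 km.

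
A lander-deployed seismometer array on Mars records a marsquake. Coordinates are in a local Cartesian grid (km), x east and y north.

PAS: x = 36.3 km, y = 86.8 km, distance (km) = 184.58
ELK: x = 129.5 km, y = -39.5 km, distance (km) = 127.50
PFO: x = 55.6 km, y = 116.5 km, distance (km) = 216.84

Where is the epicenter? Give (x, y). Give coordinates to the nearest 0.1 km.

Circle about each station: (x − 36.3)² + (y − 86.8)² = 184.58²; (x − 129.5)² + (y + 39.5)² = 127.50²; (x − 55.6)² + (y − 116.5)² = 216.84².
Subtracting the PAS equation from the ELK and PFO equations removes the quadratic terms:
186.4 x − 252.6 y = 27292.10
38.6 x + 59.4 y = -5138.13
Solving the 2×2 system: x ≈ 15.5, y ≈ -96.6 km.

x ≈ 15.5 km, y ≈ -96.6 km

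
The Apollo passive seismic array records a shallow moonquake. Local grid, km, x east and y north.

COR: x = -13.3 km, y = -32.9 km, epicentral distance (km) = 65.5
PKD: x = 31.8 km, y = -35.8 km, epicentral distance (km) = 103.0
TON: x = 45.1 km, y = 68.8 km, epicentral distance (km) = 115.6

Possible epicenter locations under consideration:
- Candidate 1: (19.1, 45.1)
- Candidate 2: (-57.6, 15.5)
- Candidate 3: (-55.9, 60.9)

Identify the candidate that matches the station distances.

Candidate 2

For each candidate, compare |candidate − station| to the reported distance:
Candidate 1: residuals COR 19.0, PKD 21.1, TON 80.4 → max 80.4 km
Candidate 2: residuals COR 0.1, PKD 0.1, TON 0.1 → max 0.1 km
Candidate 3: residuals COR 37.5, PKD 27.5, TON 14.3 → max 37.5 km
Only Candidate 2 has all residuals ≈ 0.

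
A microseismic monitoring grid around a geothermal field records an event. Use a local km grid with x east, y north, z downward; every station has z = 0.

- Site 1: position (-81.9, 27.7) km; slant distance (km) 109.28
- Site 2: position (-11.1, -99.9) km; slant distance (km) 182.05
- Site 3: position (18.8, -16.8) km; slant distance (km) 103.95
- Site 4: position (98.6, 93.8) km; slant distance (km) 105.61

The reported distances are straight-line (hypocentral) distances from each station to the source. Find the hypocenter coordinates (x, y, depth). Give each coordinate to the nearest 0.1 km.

Each station gives a sphere (x−x_i)² + (y−y_i)² + z² = d_i² (stations at z=0).
Subtracting the Site 1 sphere from Site 2 and Site 3: z² cancels, leaving linear equations in x and y:
141.6 x − 255.2 y = -18571.76
201.4 x − 89.0 y = -5702.70
Solving: x ≈ 5.092, y ≈ 75.599 km (keep extra digits for the depth step; rounded: 5.1, 75.6).
Then from the Site 1 sphere: z² = 109.28² − (x + 81.9)² − (y − 27.7)² with x = 5.092, y = 75.599, so z ≈ 45.609 ≈ 45.6 km.

x ≈ 5.1 km, y ≈ 75.6 km, depth ≈ 45.6 km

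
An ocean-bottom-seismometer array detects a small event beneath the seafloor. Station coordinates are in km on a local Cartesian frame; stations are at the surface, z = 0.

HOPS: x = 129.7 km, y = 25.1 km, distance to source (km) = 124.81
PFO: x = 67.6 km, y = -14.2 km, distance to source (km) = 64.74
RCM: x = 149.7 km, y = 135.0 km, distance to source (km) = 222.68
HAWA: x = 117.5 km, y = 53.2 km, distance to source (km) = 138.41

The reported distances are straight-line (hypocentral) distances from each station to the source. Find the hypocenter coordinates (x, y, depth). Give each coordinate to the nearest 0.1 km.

Each station gives a sphere (x−x_i)² + (y−y_i)² + z² = d_i² (stations at z=0).
Subtracting the HOPS sphere from PFO and RCM: z² cancels, leaving linear equations in x and y:
-124.2 x − 78.6 y = -1294.43
40.0 x + 219.8 y = -10825.86
Solving: x ≈ 47.006, y ≈ -57.807 km (keep extra digits for the depth step; rounded: 47.0, -57.8).
Then from the HOPS sphere: z² = 124.81² − (x − 129.7)² − (y − 25.1)² with x = 47.006, y = -57.807, so z ≈ 43.193 ≈ 43.2 km.

x ≈ 47.0 km, y ≈ -57.8 km, depth ≈ 43.2 km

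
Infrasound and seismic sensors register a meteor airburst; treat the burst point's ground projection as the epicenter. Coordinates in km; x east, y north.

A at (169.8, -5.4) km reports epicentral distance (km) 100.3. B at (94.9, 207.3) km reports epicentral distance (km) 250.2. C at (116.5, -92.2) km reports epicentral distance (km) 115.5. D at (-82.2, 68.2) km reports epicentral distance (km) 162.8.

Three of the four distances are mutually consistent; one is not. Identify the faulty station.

Solve using three stations at a time. Using A, C, D (subtract circle equations pairwise → linear system) gives (x, y) ≈ (71.4, 14.2).
Distances from that point to each station vs reported:
  A: calculated 100.3 vs reported 100.3 → residual 0.0 km
  B: calculated 194.6 vs reported 250.2 → residual 55.6 km
  C: calculated 115.5 vs reported 115.5 → residual 0.0 km
  D: calculated 162.8 vs reported 162.8 → residual 0.0 km
A, C, D are mutually consistent (residuals ≈ 0); B is off by 55.6 km.

B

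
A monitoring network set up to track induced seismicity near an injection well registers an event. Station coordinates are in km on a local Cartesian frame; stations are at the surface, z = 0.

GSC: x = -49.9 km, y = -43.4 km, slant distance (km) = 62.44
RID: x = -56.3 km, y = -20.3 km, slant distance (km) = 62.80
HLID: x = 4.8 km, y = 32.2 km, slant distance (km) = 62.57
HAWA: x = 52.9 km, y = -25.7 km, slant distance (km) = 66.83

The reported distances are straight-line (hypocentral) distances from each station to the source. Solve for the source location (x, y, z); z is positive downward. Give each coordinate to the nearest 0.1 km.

x ≈ -3.9 km, y ≈ -19.2 km, depth ≈ 34.6 km

Each station gives a sphere (x−x_i)² + (y−y_i)² + z² = d_i² (stations at z=0).
Subtracting the GSC sphere from RID and HLID: z² cancels, leaving linear equations in x and y:
-12.8 x + 46.2 y = -836.88
109.4 x + 151.2 y = -3329.94
Solving: x ≈ -3.907, y ≈ -19.197 km (keep extra digits for the depth step; rounded: -3.9, -19.2).
Then from the GSC sphere: z² = 62.44² − (x + 49.9)² − (y + 43.4)² with x = -3.907, y = -19.197, so z ≈ 34.607 ≈ 34.6 km.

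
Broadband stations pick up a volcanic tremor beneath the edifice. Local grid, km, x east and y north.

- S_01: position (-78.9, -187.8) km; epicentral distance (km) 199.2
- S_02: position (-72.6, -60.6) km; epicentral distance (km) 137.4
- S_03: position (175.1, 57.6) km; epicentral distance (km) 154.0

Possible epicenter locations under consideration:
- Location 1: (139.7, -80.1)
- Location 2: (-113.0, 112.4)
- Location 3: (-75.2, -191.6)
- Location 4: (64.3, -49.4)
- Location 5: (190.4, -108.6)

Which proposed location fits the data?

For each candidate, compare |candidate − station| to the reported distance:
Location 1: residuals S_01 44.5, S_02 75.8, S_03 11.8 → max 75.8 km
Location 2: residuals S_01 102.9, S_02 40.3, S_03 139.3 → max 139.3 km
Location 3: residuals S_01 193.9, S_02 6.4, S_03 199.2 → max 199.2 km
Location 4: residuals S_01 0.0, S_02 0.0, S_03 0.0 → max 0.0 km
Location 5: residuals S_01 81.5, S_02 129.9, S_03 12.9 → max 129.9 km
Only Location 4 has all residuals ≈ 0.

Location 4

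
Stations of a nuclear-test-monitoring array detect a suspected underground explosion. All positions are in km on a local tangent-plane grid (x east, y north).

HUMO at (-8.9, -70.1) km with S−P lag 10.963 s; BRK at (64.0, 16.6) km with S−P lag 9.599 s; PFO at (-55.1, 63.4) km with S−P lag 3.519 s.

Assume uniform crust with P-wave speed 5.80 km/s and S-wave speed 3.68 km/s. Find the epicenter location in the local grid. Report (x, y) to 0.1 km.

-30.2 km east, 38.2 km north

Distance from S−P lag: d = Δt · v_P v_S / (v_P − v_S) = Δt · (5.80·3.68)/(5.80−3.68) ≈ 10.0679·Δt.
So d_HUMO = 110.37, d_BRK = 96.64, d_PFO = 35.43 km.
Circle about each station: (x + 8.9)² + (y + 70.1)² = 110.37²; (x − 64.0)² + (y − 16.6)² = 96.64²; (x + 55.1)² + (y − 63.4)² = 35.43².
Subtracting the HUMO equation from the BRK and PFO equations removes the quadratic terms:
145.8 x + 173.4 y = 2220.59
-92.4 x + 267.0 y = 12988.60
Solving the 2×2 system: x ≈ -30.2, y ≈ 38.2 km.
Check against HUMO (with the unrounded x, y): √((x + 8.9)²+(y + 70.1)²) = 110.37 ≈ 110.37 km. ✓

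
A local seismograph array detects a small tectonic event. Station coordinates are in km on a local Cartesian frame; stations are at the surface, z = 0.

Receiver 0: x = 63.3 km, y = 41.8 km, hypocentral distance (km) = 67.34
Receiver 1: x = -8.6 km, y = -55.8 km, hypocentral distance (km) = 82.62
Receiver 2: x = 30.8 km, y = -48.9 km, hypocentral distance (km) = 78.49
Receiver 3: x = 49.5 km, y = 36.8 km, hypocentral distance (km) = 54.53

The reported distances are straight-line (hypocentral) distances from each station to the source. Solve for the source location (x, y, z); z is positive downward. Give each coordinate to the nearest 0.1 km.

(6.9, 19.8, 29.5)

Each station gives a sphere (x−x_i)² + (y−y_i)² + z² = d_i² (stations at z=0).
Subtracting the Receiver 0 sphere from Receiver 1 and Receiver 2: z² cancels, leaving linear equations in x and y:
-143.8 x − 195.2 y = -4857.92
-65.0 x − 181.4 y = -4040.28
Solving: x ≈ 6.909, y ≈ 19.797 km (keep extra digits for the depth step; rounded: 6.9, 19.8).
Then from the Receiver 0 sphere: z² = 67.34² − (x − 63.3)² − (y − 41.8)² with x = 6.909, y = 19.797, so z ≈ 29.506 ≈ 29.5 km.
Check against Receiver 3 (with the unrounded solution): distance 54.53 ≈ 54.53 km. ✓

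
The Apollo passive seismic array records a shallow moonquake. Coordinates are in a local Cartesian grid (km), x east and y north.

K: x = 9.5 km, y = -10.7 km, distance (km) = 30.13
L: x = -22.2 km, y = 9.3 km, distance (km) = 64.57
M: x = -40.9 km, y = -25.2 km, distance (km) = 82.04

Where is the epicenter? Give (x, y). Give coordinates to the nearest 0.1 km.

Circle about each station: (x − 9.5)² + (y + 10.7)² = 30.13²; (x + 22.2)² + (y − 9.3)² = 64.57²; (x + 40.9)² + (y + 25.2)² = 82.04².
Subtracting pairs of circle equations eliminates x²+y² and gives linear equations (the radical axes):
-63.4 x + 40.0 y = -2886.88
-100.8 x − 29.0 y = -3719.63
Solving the 2×2 system: x ≈ 39.6, y ≈ -9.4 km.

(39.6, -9.4)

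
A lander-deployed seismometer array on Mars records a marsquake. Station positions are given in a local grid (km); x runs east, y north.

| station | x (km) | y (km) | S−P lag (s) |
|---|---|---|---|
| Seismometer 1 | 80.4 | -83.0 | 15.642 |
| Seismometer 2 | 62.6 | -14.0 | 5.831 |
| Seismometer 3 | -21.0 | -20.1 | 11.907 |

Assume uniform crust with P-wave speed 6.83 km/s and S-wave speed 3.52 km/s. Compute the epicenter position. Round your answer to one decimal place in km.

Distance from S−P lag: d = Δt · v_P v_S / (v_P − v_S) = Δt · (6.83·3.52)/(6.83−3.52) ≈ 7.2633·Δt.
So d_Seismometer 1 = 113.61, d_Seismometer 2 = 42.35, d_Seismometer 3 = 86.48 km.
Circle about each station: (x − 80.4)² + (y + 83.0)² = 113.61²; (x − 62.6)² + (y + 14.0)² = 42.35²; (x + 21.0)² + (y + 20.1)² = 86.48².
Subtracting the Seismometer 1 equation from the Seismometer 2 and Seismometer 3 equations removes the quadratic terms:
-35.6 x + 138.0 y = 1875.31
-202.8 x + 125.8 y = -7079.71
Solving the 2×2 system: x ≈ 51.6, y ≈ 26.9 km.

(51.6, 26.9)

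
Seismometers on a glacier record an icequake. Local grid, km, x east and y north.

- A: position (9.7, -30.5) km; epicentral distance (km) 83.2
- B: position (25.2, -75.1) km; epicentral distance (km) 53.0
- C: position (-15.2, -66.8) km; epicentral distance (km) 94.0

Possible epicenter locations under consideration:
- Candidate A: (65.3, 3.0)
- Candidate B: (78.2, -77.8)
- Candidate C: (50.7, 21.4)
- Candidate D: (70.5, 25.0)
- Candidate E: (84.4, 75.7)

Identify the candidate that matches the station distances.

For each candidate, compare |candidate − station| to the reported distance:
Candidate A: residuals A 18.3, B 34.8, C 12.5 → max 34.8 km
Candidate B: residuals A 0.0, B 0.1, C 0.0 → max 0.1 km
Candidate C: residuals A 17.1, B 46.8, C 16.1 → max 46.8 km
Candidate D: residuals A 0.9, B 56.9, C 31.6 → max 56.9 km
Candidate E: residuals A 46.6, B 109.0, C 79.9 → max 109.0 km
Only Candidate B has all residuals ≈ 0.

Candidate B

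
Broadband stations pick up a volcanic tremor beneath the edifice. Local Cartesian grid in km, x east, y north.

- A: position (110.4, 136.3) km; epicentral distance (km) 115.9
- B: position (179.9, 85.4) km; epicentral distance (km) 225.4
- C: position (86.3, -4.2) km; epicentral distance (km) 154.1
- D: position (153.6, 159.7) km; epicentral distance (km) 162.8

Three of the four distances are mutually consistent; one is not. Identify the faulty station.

B

Solve using three stations at a time. Using A, C, D (subtract circle equations pairwise → linear system) gives (x, y) ≈ (-4.3, 120.4).
Distances from that point to each station vs reported:
  A: calculated 115.8 vs reported 115.9 → residual 0.1 km
  B: calculated 187.5 vs reported 225.4 → residual 37.9 km
  C: calculated 154.0 vs reported 154.1 → residual 0.1 km
  D: calculated 162.7 vs reported 162.8 → residual 0.1 km
A, C, D are mutually consistent (residuals ≈ 0); B is off by 37.9 km.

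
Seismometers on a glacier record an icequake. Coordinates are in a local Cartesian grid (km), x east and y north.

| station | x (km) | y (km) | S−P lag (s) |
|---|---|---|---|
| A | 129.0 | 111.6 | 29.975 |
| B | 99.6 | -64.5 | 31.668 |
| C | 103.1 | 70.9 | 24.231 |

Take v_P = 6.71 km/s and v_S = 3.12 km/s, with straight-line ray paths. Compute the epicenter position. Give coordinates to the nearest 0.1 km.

Distance from S−P lag: d = Δt · v_P v_S / (v_P − v_S) = Δt · (6.71·3.12)/(6.71−3.12) ≈ 5.8315·Δt.
So d_A = 174.80, d_B = 184.67, d_C = 141.30 km.
Circle about each station: (x − 129.0)² + (y − 111.6)² = 174.80²; (x − 99.6)² + (y + 64.5)² = 184.67²; (x − 103.1)² + (y − 70.9)² = 141.30².
Subtracting the A equation from the B and C equations removes the quadratic terms:
-58.8 x − 352.2 y = -18563.12
-51.8 x − 81.4 y = -2849.79
Solving the 2×2 system: x ≈ -37.7, y ≈ 59.0 km.

x ≈ -37.7 km, y ≈ 59.0 km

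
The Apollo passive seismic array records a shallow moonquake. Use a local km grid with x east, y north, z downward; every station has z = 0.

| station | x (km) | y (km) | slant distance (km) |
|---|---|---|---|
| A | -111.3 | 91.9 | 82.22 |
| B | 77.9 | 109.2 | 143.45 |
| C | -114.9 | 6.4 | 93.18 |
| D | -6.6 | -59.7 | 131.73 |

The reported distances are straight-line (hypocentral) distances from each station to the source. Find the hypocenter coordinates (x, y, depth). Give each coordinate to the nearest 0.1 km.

x ≈ -49.3 km, y ≈ 57.7 km, depth ≈ 41.8 km

Each station gives a sphere (x−x_i)² + (y−y_i)² + z² = d_i² (stations at z=0).
Subtracting the A sphere from B and C: z² cancels, leaving linear equations in x and y:
378.4 x + 34.6 y = -16658.02
-7.2 x − 171.0 y = -9512.71
Solving: x ≈ -49.299, y ≈ 57.706 km (keep extra digits for the depth step; rounded: -49.3, 57.7).
Then from the A sphere: z² = 82.22² − (x + 111.3)² − (y − 91.9)² with x = -49.299, y = 57.706, so z ≈ 41.794 ≈ 41.8 km.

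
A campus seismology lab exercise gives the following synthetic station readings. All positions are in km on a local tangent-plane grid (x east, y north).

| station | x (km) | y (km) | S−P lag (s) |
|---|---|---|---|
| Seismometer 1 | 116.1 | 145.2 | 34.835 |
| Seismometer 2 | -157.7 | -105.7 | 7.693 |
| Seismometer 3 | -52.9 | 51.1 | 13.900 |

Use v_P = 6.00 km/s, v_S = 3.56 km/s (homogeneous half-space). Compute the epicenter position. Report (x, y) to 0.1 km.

x ≈ -115.4 km, y ≈ -53.3 km

Distance from S−P lag: d = Δt · v_P v_S / (v_P − v_S) = Δt · (6.00·3.56)/(6.00−3.56) ≈ 8.7541·Δt.
So d_Seismometer 1 = 304.95, d_Seismometer 2 = 67.35, d_Seismometer 3 = 121.68 km.
Circle about each station: (x − 116.1)² + (y − 145.2)² = 304.95²; (x + 157.7)² + (y + 105.7)² = 67.35²; (x + 52.9)² + (y − 51.1)² = 121.68².
Subtracting pairs of circle equations eliminates x²+y² and gives linear equations (the radical axes):
-547.6 x − 501.8 y = 89938.01
-338.0 x − 188.2 y = 49035.85
Solving the 2×2 system: x ≈ -115.4, y ≈ -53.3 km.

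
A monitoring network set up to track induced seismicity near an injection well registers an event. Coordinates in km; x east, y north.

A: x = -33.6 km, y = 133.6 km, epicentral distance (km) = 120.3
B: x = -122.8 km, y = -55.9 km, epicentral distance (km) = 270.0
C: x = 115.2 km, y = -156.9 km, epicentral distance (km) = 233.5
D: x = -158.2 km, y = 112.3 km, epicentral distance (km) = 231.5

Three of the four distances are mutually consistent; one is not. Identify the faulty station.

B

Solve using three stations at a time. Using A, C, D (subtract circle equations pairwise → linear system) gives (x, y) ≈ (69.8, 72.1).
Distances from that point to each station vs reported:
  A: calculated 120.3 vs reported 120.3 → residual 0.0 km
  B: calculated 231.2 vs reported 270.0 → residual 38.8 km
  C: calculated 233.5 vs reported 233.5 → residual 0.0 km
  D: calculated 231.5 vs reported 231.5 → residual 0.0 km
A, C, D are mutually consistent (residuals ≈ 0); B is off by 38.8 km.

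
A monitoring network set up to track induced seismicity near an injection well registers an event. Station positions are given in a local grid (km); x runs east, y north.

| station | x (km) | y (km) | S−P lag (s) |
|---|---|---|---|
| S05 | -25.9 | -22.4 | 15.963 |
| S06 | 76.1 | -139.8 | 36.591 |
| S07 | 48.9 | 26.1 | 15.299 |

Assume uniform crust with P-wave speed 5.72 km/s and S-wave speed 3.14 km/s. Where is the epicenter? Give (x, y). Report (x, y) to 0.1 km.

Distance from S−P lag: d = Δt · v_P v_S / (v_P − v_S) = Δt · (5.72·3.14)/(5.72−3.14) ≈ 6.9616·Δt.
So d_S05 = 111.13, d_S06 = 254.73, d_S07 = 106.50 km.
Circle about each station: (x + 25.9)² + (y + 22.4)² = 111.13²; (x − 76.1)² + (y + 139.8)² = 254.73²; (x − 48.9)² + (y − 26.1)² = 106.50².
Subtracting pairs of circle equations eliminates x²+y² and gives linear equations (the radical axes):
204.0 x − 234.8 y = -28374.82
149.6 x + 97.0 y = 2907.48
Solving the 2×2 system: x ≈ -37.7, y ≈ 88.1 km.
Check against S05 (with the unrounded x, y): √((x + 25.9)²+(y + 22.4)²) = 111.13 ≈ 111.13 km. ✓

(-37.7, 88.1)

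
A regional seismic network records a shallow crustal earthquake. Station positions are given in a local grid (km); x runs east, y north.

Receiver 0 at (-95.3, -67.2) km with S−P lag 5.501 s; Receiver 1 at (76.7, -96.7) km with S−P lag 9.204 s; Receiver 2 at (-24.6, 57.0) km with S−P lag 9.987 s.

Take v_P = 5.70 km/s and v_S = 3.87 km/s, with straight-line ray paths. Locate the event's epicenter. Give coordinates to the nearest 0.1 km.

-29.1 km east, -63.3 km north

Distance from S−P lag: d = Δt · v_P v_S / (v_P − v_S) = Δt · (5.70·3.87)/(5.70−3.87) ≈ 12.0541·Δt.
So d_Receiver 0 = 66.31, d_Receiver 1 = 110.95, d_Receiver 2 = 120.38 km.
Circle about each station: (x + 95.3)² + (y + 67.2)² = 66.31²; (x − 76.7)² + (y + 96.7)² = 110.95²; (x + 24.6)² + (y − 57.0)² = 120.38².
Subtracting the Receiver 0 equation from the Receiver 1 and Receiver 2 equations removes the quadratic terms:
344.0 x − 59.0 y = -6277.04
141.4 x + 248.4 y = -19838.10
Solving the 2×2 system: x ≈ -29.1, y ≈ -63.3 km.
Check against Receiver 0 (with the unrounded x, y): √((x + 95.3)²+(y + 67.2)²) = 66.31 ≈ 66.31 km. ✓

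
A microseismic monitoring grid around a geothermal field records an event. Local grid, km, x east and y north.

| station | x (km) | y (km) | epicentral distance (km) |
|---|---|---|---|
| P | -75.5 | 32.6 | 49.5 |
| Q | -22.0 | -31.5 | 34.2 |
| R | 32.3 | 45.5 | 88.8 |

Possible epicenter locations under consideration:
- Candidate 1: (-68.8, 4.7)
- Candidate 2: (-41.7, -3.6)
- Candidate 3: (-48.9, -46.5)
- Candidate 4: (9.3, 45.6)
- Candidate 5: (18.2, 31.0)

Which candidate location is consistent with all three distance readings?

Candidate 2

For each candidate, compare |candidate − station| to the reported distance:
Candidate 1: residuals P 20.8, Q 25.0, R 20.2 → max 25.0 km
Candidate 2: residuals P 0.0, Q 0.0, R 0.0 → max 0.0 km
Candidate 3: residuals P 34.0, Q 3.4, R 33.9 → max 34.0 km
Candidate 4: residuals P 36.3, Q 49.0, R 65.8 → max 65.8 km
Candidate 5: residuals P 44.2, Q 40.1, R 68.6 → max 68.6 km
Only Candidate 2 has all residuals ≈ 0.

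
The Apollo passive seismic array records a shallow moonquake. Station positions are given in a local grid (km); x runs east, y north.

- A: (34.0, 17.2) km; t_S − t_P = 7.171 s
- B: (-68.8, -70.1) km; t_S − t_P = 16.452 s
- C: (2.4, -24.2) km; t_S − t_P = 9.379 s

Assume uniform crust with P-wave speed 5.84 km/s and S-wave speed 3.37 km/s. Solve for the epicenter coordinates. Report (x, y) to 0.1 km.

-13.6 km east, 48.8 km north

Distance from S−P lag: d = Δt · v_P v_S / (v_P − v_S) = Δt · (5.84·3.37)/(5.84−3.37) ≈ 7.9679·Δt.
So d_A = 57.14, d_B = 131.09, d_C = 74.73 km.
Circle about each station: (x − 34.0)² + (y − 17.2)² = 57.14²; (x + 68.8)² + (y + 70.1)² = 131.09²; (x − 2.4)² + (y + 24.2)² = 74.73².
Subtracting pairs of circle equations eliminates x²+y² and gives linear equations (the radical axes):
-205.6 x − 174.6 y = -5724.00
-63.2 x − 82.8 y = -3180.03
Solving the 2×2 system: x ≈ -13.6, y ≈ 48.8 km.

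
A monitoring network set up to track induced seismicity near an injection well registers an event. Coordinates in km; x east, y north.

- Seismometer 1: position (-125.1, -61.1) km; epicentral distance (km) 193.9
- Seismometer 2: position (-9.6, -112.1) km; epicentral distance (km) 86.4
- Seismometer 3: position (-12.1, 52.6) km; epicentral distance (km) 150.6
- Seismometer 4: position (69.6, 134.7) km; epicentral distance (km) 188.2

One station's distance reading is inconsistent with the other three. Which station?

Seismometer 4

Solve using three stations at a time. Using Seismometer 1, Seismometer 2, Seismometer 3 (subtract circle equations pairwise → linear system) gives (x, y) ≈ (68.3, -74.7).
Distances from that point to each station vs reported:
  Seismometer 1: calculated 193.9 vs reported 193.9 → residual 0.0 km
  Seismometer 2: calculated 86.4 vs reported 86.4 → residual 0.0 km
  Seismometer 3: calculated 150.6 vs reported 150.6 → residual 0.0 km
  Seismometer 4: calculated 209.4 vs reported 188.2 → residual 21.2 km
Seismometer 1, Seismometer 2, Seismometer 3 are mutually consistent (residuals ≈ 0); Seismometer 4 is off by 21.2 km.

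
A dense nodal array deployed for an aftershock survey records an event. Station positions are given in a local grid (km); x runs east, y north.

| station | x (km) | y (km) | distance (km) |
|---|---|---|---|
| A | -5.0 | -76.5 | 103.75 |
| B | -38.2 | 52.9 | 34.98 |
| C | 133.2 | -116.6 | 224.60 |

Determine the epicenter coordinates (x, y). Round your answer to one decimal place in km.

(-46.0, 18.8)

Circle about each station: (x + 5.0)² + (y + 76.5)² = 103.75²; (x + 38.2)² + (y − 52.9)² = 34.98²; (x − 133.2)² + (y + 116.6)² = 224.60².
Subtracting pairs of circle equations eliminates x²+y² and gives linear equations (the radical axes):
-66.4 x + 258.8 y = 7920.86
276.4 x − 80.2 y = -14220.55
Solving the 2×2 system: x ≈ -46.0, y ≈ 18.8 km.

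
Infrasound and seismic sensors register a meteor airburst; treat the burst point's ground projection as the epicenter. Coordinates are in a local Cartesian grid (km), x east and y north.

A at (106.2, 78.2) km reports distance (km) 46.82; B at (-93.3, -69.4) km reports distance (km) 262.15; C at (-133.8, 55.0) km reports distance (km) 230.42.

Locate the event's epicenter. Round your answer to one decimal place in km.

Circle about each station: (x − 106.2)² + (y − 78.2)² = 46.82²; (x + 93.3)² + (y + 69.4)² = 262.15²; (x + 133.8)² + (y − 55.0)² = 230.42².
Subtracting the A equation from the B and C equations removes the quadratic terms:
-399.0 x − 295.2 y = -70402.94
-480.0 x − 46.4 y = -47367.50
Solving the 2×2 system: x ≈ 87.0, y ≈ 120.9 km.
Check against A (with the unrounded x, y): √((x − 106.2)²+(y − 78.2)²) = 46.83 ≈ 46.82 km. ✓

87.0 km east, 120.9 km north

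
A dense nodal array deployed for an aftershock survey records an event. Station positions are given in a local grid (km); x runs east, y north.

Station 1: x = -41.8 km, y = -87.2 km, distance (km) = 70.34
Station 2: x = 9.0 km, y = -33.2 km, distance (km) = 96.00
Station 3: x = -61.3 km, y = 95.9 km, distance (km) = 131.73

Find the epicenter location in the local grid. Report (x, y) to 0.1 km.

Circle about each station: (x + 41.8)² + (y + 87.2)² = 70.34²; (x − 9.0)² + (y + 33.2)² = 96.00²; (x + 61.3)² + (y − 95.9)² = 131.73².
Subtracting the Station 1 equation from the Station 2 and Station 3 equations removes the quadratic terms:
101.6 x + 108.0 y = -12436.12
-39.0 x + 366.2 y = -8801.66
Solving the 2×2 system: x ≈ -87.0, y ≈ -33.3 km.

x ≈ -87.0 km, y ≈ -33.3 km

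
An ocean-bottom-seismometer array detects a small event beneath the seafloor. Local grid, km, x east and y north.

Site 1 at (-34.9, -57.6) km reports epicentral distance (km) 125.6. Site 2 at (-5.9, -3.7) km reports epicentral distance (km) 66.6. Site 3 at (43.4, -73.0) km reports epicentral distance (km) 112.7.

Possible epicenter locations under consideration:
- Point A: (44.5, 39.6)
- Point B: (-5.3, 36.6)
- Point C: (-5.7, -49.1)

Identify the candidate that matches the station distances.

Point A

For each candidate, compare |candidate − station| to the reported distance:
Point A: residuals Site 1 0.1, Site 2 0.2, Site 3 0.1 → max 0.2 km
Point B: residuals Site 1 26.9, Site 2 26.3, Site 3 7.2 → max 26.9 km
Point C: residuals Site 1 95.2, Site 2 21.2, Site 3 58.1 → max 95.2 km
Only Point A has all residuals ≈ 0.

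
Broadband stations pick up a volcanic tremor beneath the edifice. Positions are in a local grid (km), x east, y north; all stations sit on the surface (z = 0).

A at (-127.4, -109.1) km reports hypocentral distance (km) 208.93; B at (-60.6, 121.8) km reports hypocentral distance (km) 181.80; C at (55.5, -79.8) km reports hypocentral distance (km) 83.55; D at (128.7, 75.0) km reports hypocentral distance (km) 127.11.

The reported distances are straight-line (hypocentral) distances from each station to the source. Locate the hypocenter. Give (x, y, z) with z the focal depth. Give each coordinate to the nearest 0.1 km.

x ≈ 51.2 km, y ≈ -12.7 km, depth ≈ 49.6 km

Each station gives a sphere (x−x_i)² + (y−y_i)² + z² = d_i² (stations at z=0).
Subtracting the A sphere from B and C: z² cancels, leaving linear equations in x and y:
133.6 x + 461.8 y = 974.53
365.8 x + 58.6 y = 17985.86
Solving: x ≈ 51.204, y ≈ -12.703 km (keep extra digits for the depth step; rounded: 51.2, -12.7).
Then from the A sphere: z² = 208.93² − (x + 127.4)² − (y + 109.1)² with x = 51.204, y = -12.703, so z ≈ 49.598 ≈ 49.6 km.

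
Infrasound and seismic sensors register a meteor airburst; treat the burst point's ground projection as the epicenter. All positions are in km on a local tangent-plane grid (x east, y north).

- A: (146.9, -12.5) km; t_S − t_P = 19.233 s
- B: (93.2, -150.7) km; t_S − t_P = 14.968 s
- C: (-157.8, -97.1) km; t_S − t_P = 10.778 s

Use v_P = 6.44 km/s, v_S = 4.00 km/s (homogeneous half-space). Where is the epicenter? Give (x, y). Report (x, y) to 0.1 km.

Distance from S−P lag: d = Δt · v_P v_S / (v_P − v_S) = Δt · (6.44·4.00)/(6.44−4.00) ≈ 10.5574·Δt.
So d_A = 203.05, d_B = 158.02, d_C = 113.79 km.
Circle about each station: (x − 146.9)² + (y + 12.5)² = 203.05²; (x − 93.2)² + (y + 150.7)² = 158.02²; (x + 157.8)² + (y + 97.1)² = 113.79².
Subtracting the A equation from the B and C equations removes the quadratic terms:
-107.4 x − 276.4 y = 25919.85
-609.4 x − 169.2 y = 40874.53
Solving the 2×2 system: x ≈ -46.0, y ≈ -75.9 km.

x ≈ -46.0 km, y ≈ -75.9 km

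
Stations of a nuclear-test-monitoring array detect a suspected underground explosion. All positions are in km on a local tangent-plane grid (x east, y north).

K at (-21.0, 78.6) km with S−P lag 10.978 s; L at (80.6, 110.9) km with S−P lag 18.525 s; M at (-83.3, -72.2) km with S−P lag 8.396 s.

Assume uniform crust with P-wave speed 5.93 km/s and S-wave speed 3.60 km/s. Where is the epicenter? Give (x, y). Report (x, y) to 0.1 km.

Distance from S−P lag: d = Δt · v_P v_S / (v_P − v_S) = Δt · (5.93·3.60)/(5.93−3.60) ≈ 9.1622·Δt.
So d_K = 100.58, d_L = 169.73, d_M = 76.93 km.
Circle about each station: (x + 21.0)² + (y − 78.6)² = 100.58²; (x − 80.6)² + (y − 110.9)² = 169.73²; (x + 83.3)² + (y + 72.2)² = 76.93².
Subtracting the K equation from the L and M equations removes the quadratic terms:
203.2 x + 64.6 y = -6515.73
-124.6 x − 301.6 y = 9730.88
Solving the 2×2 system: x ≈ -25.1, y ≈ -21.9 km.
Check against K (with the unrounded x, y): √((x + 21.0)²+(y − 78.6)²) = 100.58 ≈ 100.58 km. ✓

-25.1 km east, -21.9 km north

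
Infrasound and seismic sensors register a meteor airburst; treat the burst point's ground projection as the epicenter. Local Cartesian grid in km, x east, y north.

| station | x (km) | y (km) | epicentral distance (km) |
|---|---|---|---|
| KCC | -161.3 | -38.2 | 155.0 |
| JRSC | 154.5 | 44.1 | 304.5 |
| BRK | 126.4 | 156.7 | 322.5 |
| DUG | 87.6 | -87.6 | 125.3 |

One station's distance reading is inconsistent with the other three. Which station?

JRSC

Solve using three stations at a time. Using KCC, BRK, DUG (subtract circle equations pairwise → linear system) gives (x, y) ≈ (-32.3, -124.1).
Distances from that point to each station vs reported:
  KCC: calculated 155.0 vs reported 155.0 → residual 0.0 km
  JRSC: calculated 251.3 vs reported 304.5 → residual 53.2 km
  BRK: calculated 322.5 vs reported 322.5 → residual 0.0 km
  DUG: calculated 125.3 vs reported 125.3 → residual 0.0 km
KCC, BRK, DUG are mutually consistent (residuals ≈ 0); JRSC is off by 53.2 km.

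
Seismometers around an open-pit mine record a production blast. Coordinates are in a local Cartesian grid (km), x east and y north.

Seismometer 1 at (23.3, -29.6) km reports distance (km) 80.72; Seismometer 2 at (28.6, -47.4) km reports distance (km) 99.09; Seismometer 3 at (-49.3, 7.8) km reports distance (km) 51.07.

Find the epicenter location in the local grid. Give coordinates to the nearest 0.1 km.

(-12.2, 42.9)

Circle about each station: (x − 23.3)² + (y + 29.6)² = 80.72²; (x − 28.6)² + (y + 47.4)² = 99.09²; (x + 49.3)² + (y − 7.8)² = 51.07².
Subtracting pairs of circle equations eliminates x²+y² and gives linear equations (the radical axes):
10.6 x − 35.6 y = -1657.44
-145.2 x + 74.8 y = 4979.85
Solving the 2×2 system: x ≈ -12.2, y ≈ 42.9 km.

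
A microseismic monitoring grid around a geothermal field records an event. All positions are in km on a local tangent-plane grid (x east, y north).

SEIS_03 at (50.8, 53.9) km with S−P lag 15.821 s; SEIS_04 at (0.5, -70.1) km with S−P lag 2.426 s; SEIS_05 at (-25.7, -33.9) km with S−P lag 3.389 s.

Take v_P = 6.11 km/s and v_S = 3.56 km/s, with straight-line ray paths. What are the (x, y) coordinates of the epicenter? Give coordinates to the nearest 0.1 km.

-18.5 km east, -61.9 km north

Distance from S−P lag: d = Δt · v_P v_S / (v_P − v_S) = Δt · (6.11·3.56)/(6.11−3.56) ≈ 8.5300·Δt.
So d_SEIS_03 = 134.95, d_SEIS_04 = 20.69, d_SEIS_05 = 28.91 km.
Circle about each station: (x − 50.8)² + (y − 53.9)² = 134.95²; (x − 0.5)² + (y + 70.1)² = 20.69²; (x + 25.7)² + (y + 33.9)² = 28.91².
Subtracting pairs of circle equations eliminates x²+y² and gives linear equations (the radical axes):
-100.6 x − 248.0 y = 17211.84
-153.0 x − 175.6 y = 13699.56
Solving the 2×2 system: x ≈ -18.5, y ≈ -61.9 km.
Check against SEIS_03 (with the unrounded x, y): √((x − 50.8)²+(y − 53.9)²) = 134.95 ≈ 134.95 km. ✓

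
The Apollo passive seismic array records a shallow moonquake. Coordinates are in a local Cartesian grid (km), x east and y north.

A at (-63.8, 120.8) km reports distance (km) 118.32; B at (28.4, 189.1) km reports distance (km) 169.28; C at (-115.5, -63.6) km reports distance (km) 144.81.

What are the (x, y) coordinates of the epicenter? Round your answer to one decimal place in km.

Circle about each station: (x + 63.8)² + (y − 120.8)² = 118.32²; (x − 28.4)² + (y − 189.1)² = 169.28²; (x + 115.5)² + (y + 63.6)² = 144.81².
Subtracting the A equation from the B and C equations removes the quadratic terms:
184.4 x + 136.6 y = 3246.19
-103.4 x − 368.8 y = -8248.18
Solving the 2×2 system: x ≈ 1.3, y ≈ 22.0 km.

x ≈ 1.3 km, y ≈ 22.0 km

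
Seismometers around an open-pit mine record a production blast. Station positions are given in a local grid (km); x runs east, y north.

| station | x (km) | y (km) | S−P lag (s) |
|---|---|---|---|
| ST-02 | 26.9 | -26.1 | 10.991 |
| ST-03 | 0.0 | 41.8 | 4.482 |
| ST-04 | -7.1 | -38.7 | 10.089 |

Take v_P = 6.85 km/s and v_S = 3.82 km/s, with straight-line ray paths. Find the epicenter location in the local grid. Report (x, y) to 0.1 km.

Distance from S−P lag: d = Δt · v_P v_S / (v_P − v_S) = Δt · (6.85·3.82)/(6.85−3.82) ≈ 8.6360·Δt.
So d_ST-02 = 94.92, d_ST-03 = 38.71, d_ST-04 = 87.13 km.
Circle about each station: (x − 26.9)² + (y + 26.1)² = 94.92²; x² + (y − 41.8)² = 38.71²; (x + 7.1)² + (y + 38.7)² = 87.13².
Subtracting pairs of circle equations eliminates x²+y² and gives linear equations (the radical axes):
-53.8 x + 135.8 y = 7853.76
-68.0 x − 25.2 y = 1561.45
Solving the 2×2 system: x ≈ -38.7, y ≈ 42.5 km.

x ≈ -38.7 km, y ≈ 42.5 km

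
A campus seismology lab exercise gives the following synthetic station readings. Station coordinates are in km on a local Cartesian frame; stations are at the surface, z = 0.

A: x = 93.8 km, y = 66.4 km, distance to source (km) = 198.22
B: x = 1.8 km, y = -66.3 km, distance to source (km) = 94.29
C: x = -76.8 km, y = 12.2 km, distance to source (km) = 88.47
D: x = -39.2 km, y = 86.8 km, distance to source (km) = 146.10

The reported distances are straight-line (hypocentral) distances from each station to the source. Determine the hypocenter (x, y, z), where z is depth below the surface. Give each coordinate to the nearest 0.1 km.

Each station gives a sphere (x−x_i)² + (y−y_i)² + z² = d_i² (stations at z=0).
Subtracting the A sphere from B and C: z² cancels, leaving linear equations in x and y:
-184.0 x − 265.4 y = 21592.09
-341.2 x − 108.4 y = 24303.91
Solving: x ≈ -58.203, y ≈ -41.005 km (keep extra digits for the depth step; rounded: -58.2, -41.0).
Then from the A sphere: z² = 198.22² − (x − 93.8)² − (y − 66.4)² with x = -58.203, y = -41.005, so z ≈ 68.194 ≈ 68.2 km.

x ≈ -58.2 km, y ≈ -41.0 km, depth ≈ 68.2 km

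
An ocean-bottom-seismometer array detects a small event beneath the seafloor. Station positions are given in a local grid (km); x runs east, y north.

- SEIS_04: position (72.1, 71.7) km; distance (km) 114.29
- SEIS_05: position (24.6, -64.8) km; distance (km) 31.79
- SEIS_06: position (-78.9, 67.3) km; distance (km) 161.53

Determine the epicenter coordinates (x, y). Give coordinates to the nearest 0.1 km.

42.9 km east, -38.8 km north

Circle about each station: (x − 72.1)² + (y − 71.7)² = 114.29²; (x − 24.6)² + (y + 64.8)² = 31.79²; (x + 78.9)² + (y − 67.3)² = 161.53².
Subtracting pairs of circle equations eliminates x²+y² and gives linear equations (the radical axes):
-95.0 x − 273.0 y = 6516.50
-302.0 x − 8.8 y = -12614.54
Solving the 2×2 system: x ≈ 42.9, y ≈ -38.8 km.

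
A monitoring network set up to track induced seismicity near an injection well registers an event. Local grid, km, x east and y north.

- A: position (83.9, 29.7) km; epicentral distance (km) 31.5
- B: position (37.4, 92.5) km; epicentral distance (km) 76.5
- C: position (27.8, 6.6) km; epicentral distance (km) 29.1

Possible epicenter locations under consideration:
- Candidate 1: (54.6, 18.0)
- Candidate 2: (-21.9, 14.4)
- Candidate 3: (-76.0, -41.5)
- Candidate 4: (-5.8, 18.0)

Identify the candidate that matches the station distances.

For each candidate, compare |candidate − station| to the reported distance:
Candidate 1: residuals A 0.0, B 0.0, C 0.0 → max 0.0 km
Candidate 2: residuals A 75.4, B 21.6, C 21.2 → max 75.4 km
Candidate 3: residuals A 143.5, B 99.0, C 85.3 → max 143.5 km
Candidate 4: residuals A 59.0, B 9.6, C 6.4 → max 59.0 km
Only Candidate 1 has all residuals ≈ 0.

Candidate 1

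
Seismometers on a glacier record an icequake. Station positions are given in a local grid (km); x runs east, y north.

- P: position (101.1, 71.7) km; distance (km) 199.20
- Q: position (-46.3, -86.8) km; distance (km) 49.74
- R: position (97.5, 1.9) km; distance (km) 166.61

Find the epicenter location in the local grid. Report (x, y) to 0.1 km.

Circle about each station: (x − 101.1)² + (y − 71.7)² = 199.20²; (x + 46.3)² + (y + 86.8)² = 49.74²; (x − 97.5)² + (y − 1.9)² = 166.61².
Subtracting the P equation from the Q and R equations removes the quadratic terms:
-294.8 x − 317.0 y = 31522.40
-7.2 x − 139.6 y = 6069.51
Solving the 2×2 system: x ≈ -63.7, y ≈ -40.2 km.

x ≈ -63.7 km, y ≈ -40.2 km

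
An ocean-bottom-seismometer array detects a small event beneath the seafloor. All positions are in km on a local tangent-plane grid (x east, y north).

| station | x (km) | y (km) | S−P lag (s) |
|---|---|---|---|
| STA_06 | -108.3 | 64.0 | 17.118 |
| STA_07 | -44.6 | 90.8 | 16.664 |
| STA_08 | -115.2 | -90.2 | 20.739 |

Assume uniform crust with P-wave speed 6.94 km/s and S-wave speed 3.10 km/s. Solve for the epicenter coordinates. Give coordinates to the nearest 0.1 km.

Distance from S−P lag: d = Δt · v_P v_S / (v_P − v_S) = Δt · (6.94·3.10)/(6.94−3.10) ≈ 5.6026·Δt.
So d_STA_06 = 95.91, d_STA_07 = 93.36, d_STA_08 = 116.19 km.
Circle about each station: (x + 108.3)² + (y − 64.0)² = 95.91²; (x + 44.6)² + (y − 90.8)² = 93.36²; (x + 115.2)² + (y + 90.2)² = 116.19².
Subtracting the STA_06 equation from the STA_07 and STA_08 equations removes the quadratic terms:
127.4 x + 53.6 y = -5108.45
-13.8 x − 308.4 y = 1280.80
Solving the 2×2 system: x ≈ -39.1, y ≈ -2.4 km.

x ≈ -39.1 km, y ≈ -2.4 km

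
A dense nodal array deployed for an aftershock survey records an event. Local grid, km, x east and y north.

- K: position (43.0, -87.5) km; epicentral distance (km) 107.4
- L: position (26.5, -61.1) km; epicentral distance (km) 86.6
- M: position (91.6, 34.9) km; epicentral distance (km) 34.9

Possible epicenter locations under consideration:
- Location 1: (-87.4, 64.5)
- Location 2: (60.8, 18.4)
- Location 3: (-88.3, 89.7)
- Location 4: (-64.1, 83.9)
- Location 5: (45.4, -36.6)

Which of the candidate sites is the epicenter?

Location 2

For each candidate, compare |candidate − station| to the reported distance:
Location 1: residuals K 92.9, L 83.0, M 146.5 → max 146.5 km
Location 2: residuals K 0.0, L 0.0, M 0.0 → max 0.0 km
Location 3: residuals K 113.1, L 102.9, M 153.2 → max 153.2 km
Location 4: residuals K 94.7, L 84.4, M 128.3 → max 128.3 km
Location 5: residuals K 56.4, L 55.7, M 50.2 → max 56.4 km
Only Location 2 has all residuals ≈ 0.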